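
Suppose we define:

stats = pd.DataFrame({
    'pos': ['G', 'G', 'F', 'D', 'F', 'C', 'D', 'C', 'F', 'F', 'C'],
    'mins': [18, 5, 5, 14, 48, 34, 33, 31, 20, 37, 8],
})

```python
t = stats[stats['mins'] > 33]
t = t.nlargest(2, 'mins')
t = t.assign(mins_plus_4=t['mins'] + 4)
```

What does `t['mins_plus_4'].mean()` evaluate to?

46.5

filter rows where mins > 33:
  pos  mins
4   F    48
5   C    34
9   F    37
take 2 rows with largest mins:
  pos  mins
4   F    48
9   F    37
add column mins_plus_4 = t['mins'] + 4:
  pos  mins  mins_plus_4
4   F    48           52
9   F    37           41
mean of column 'mins_plus_4' → 46.5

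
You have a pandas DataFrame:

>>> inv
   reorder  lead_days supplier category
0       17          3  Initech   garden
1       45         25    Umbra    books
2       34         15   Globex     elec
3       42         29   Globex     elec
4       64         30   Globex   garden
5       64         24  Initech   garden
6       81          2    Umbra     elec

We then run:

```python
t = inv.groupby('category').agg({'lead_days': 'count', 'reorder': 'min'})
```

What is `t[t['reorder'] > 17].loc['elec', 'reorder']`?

group by category: count(lead_days), min(reorder):
          lead_days  reorder
category                    
books             1       45
elec              3       34
garden            3       17
filter rows where reorder > 17:
          lead_days  reorder
category                    
books             1       45
elec              3       34
value at row 'elec', column 'reorder' → 34

34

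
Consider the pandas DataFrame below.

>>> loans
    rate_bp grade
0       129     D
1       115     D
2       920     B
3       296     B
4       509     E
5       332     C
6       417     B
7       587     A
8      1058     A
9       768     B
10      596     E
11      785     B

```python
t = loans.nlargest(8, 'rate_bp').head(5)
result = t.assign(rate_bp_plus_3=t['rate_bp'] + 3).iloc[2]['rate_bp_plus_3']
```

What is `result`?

788

take 8 rows with largest rate_bp:
    rate_bp grade
8      1058     A
2       920     B
11      785     B
9       768     B
10      596     E
7       587     A
4       509     E
6       417     B
take first 5 rows:
    rate_bp grade
8      1058     A
2       920     B
11      785     B
9       768     B
10      596     E
add column rate_bp_plus_3 = t['rate_bp'] + 3:
    rate_bp grade  rate_bp_plus_3
8      1058     A            1061
2       920     B             923
11      785     B             788
9       768     B             771
10      596     E             599
Finally, value at position 2, column 'rate_bp_plus_3' = 788.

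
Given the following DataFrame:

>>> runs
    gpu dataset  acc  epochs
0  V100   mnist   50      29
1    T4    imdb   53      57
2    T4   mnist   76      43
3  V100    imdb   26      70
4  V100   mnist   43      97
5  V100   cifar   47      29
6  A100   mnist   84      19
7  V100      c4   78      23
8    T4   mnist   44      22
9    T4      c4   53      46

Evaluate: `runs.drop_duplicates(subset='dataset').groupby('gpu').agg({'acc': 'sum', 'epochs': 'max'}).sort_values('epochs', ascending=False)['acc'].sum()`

drop duplicate dataset (keep=first):
    gpu dataset  acc  epochs
0  V100   mnist   50      29
1    T4    imdb   53      57
5  V100   cifar   47      29
7  V100      c4   78      23
group by gpu: sum(acc), max(epochs):
      acc  epochs
gpu              
T4     53      57
V100  175      29
sort by epochs descending:
      acc  epochs
gpu              
T4     53      57
V100  175      29
Taking the sum of column 'acc' gives 228.

228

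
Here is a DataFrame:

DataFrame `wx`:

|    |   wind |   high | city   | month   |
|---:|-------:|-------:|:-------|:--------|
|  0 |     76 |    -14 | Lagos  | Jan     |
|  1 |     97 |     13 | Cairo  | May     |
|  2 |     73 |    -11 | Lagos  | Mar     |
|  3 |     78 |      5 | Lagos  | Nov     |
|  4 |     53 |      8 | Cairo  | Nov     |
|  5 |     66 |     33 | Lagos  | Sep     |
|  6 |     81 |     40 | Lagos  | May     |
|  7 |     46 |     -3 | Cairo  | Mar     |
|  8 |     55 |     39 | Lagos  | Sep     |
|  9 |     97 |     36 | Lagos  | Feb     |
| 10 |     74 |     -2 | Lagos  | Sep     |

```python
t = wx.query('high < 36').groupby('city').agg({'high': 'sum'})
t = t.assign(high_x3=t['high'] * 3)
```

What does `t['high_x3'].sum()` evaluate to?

filter rows where high < 36:
    wind  high   city month
0     76   -14  Lagos   Jan
1     97    13  Cairo   May
2     73   -11  Lagos   Mar
3     78     5  Lagos   Nov
4     53     8  Cairo   Nov
5     66    33  Lagos   Sep
7     46    -3  Cairo   Mar
10    74    -2  Lagos   Sep
group by city, sum of high:
       high
city       
Cairo    18
Lagos    11
add column high_x3 = t['high'] * 3:
       high  high_x3
city                
Cairo    18       54
Lagos    11       33
Then the sum of column 'high_x3': 87

87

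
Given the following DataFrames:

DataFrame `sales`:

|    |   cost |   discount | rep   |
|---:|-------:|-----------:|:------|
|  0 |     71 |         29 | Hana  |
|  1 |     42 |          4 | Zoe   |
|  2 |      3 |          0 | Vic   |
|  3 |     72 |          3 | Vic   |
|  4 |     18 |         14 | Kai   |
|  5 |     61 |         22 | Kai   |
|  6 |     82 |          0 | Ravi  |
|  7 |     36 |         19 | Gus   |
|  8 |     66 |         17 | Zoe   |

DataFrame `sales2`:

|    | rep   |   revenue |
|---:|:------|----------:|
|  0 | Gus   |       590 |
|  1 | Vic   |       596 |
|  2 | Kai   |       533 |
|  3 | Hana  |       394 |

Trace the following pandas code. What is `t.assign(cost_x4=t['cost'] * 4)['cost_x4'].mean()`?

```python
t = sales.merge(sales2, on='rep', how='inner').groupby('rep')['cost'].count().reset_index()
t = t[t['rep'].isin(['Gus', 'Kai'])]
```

merge on 'rep' (how='inner') → 6 rows:
   cost  discount   rep  revenue
0    71        29  Hana      394
1     3         0   Vic      596
2    72         3   Vic      596
3    18        14   Kai      533
4    61        22   Kai      533
5    36        19   Gus      590
group by rep, count of cost:
rep
Gus     1
Hana    1
Kai     2
Vic     2
Name: cost, dtype: int64
reset_index():
    rep  cost
0   Gus     1
1  Hana     1
2   Kai     2
3   Vic     2
filter rows where rep in ['Gus', 'Kai']:
   rep  cost
0  Gus     1
2  Kai     2
add column cost_x4 = t['cost'] * 4:
   rep  cost  cost_x4
0  Gus     1        4
2  Kai     2        8
Hence 6.0.

6.0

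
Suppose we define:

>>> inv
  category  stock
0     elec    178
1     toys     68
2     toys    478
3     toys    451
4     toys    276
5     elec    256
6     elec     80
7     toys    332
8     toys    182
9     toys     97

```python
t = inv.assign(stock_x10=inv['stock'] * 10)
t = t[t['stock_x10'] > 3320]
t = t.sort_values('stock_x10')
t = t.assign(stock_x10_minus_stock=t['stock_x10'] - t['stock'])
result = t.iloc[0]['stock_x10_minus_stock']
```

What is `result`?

add column stock_x10 = inv['stock'] * 10:
  category  stock  stock_x10
0     elec    178       1780
1     toys     68        680
2     toys    478       4780
3     toys    451       4510
4     toys    276       2760
5     elec    256       2560
6     elec     80        800
7     toys    332       3320
8     toys    182       1820
9     toys     97        970
filter rows where stock_x10 > 3320:
  category  stock  stock_x10
2     toys    478       4780
3     toys    451       4510
sort by stock_x10:
  category  stock  stock_x10
3     toys    451       4510
2     toys    478       4780
add column stock_x10_minus_stock = t['stock_x10'] - t['stock']:
  category  stock  stock_x10  stock_x10_minus_stock
3     toys    451       4510                   4059
2     toys    478       4780                   4302
Reading off the value at position 0, column 'stock_x10_minus_stock', we get 4059.

4059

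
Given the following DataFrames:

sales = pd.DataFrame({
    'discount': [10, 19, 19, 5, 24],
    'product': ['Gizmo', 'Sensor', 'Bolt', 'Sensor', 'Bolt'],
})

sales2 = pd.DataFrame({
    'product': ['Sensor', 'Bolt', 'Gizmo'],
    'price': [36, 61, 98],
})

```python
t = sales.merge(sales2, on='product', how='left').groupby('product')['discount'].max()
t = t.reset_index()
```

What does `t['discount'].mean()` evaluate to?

merge on 'product' (how='left') → 5 rows:
   discount product  price
0        10   Gizmo     98
1        19  Sensor     36
2        19    Bolt     61
3         5  Sensor     36
4        24    Bolt     61
group by product, max of discount:
product
Bolt      24
Gizmo     10
Sensor    19
Name: discount, dtype: int64
reset_index():
  product  discount
0    Bolt        24
1   Gizmo        10
2  Sensor        19

17.6666666667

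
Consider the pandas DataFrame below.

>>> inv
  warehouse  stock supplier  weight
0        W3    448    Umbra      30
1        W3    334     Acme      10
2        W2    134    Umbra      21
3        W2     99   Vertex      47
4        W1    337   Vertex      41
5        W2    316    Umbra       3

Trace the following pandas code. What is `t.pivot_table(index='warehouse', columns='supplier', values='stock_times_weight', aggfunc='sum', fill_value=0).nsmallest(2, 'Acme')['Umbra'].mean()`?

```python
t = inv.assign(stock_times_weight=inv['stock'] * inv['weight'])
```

1881.0

add column stock_times_weight = inv['stock'] * inv['weight']:
  warehouse  stock supplier  weight  stock_times_weight
0        W3    448    Umbra      30               13440
1        W3    334     Acme      10                3340
2        W2    134    Umbra      21                2814
3        W2     99   Vertex      47                4653
4        W1    337   Vertex      41               13817
5        W2    316    Umbra       3                 948
pivot: rows=warehouse, cols=supplier, sum(stock_times_weight):
supplier   Acme  Umbra  Vertex
warehouse                     
W1            0      0   13817
W2            0   3762    4653
W3         3340  13440       0
take 2 rows with smallest Acme:
supplier   Acme  Umbra  Vertex
warehouse                     
W1            0      0   13817
W2            0   3762    4653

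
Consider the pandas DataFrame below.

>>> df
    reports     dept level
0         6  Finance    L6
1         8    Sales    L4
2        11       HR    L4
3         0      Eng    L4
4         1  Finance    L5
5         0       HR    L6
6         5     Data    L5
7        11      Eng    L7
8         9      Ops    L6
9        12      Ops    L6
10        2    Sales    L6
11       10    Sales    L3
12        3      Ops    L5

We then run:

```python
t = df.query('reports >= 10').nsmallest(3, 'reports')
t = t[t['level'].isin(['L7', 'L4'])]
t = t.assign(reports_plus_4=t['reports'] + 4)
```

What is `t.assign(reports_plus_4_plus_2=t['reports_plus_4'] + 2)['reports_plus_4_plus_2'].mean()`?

filter rows where reports >= 10:
    reports   dept level
2        11     HR    L4
7        11    Eng    L7
9        12    Ops    L6
11       10  Sales    L3
take 3 rows with smallest reports:
    reports   dept level
11       10  Sales    L3
2        11     HR    L4
7        11    Eng    L7
filter rows where level in ['L7', 'L4']:
   reports dept level
2       11   HR    L4
7       11  Eng    L7
add column reports_plus_4 = t['reports'] + 4:
   reports dept level  reports_plus_4
2       11   HR    L4              15
7       11  Eng    L7              15
add column reports_plus_4_plus_2 = t['reports_plus_4'] + 2:
   reports dept level  reports_plus_4  reports_plus_4_plus_2
2       11   HR    L4              15                     17
7       11  Eng    L7              15                     17
Hence 17.0.

17.0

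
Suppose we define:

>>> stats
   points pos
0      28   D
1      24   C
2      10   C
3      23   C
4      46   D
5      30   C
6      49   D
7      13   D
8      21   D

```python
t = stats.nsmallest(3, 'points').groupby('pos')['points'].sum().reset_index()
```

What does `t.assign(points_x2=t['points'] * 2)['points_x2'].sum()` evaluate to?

take 3 rows with smallest points:
   points pos
2      10   C
7      13   D
8      21   D
group by pos, sum of points:
pos
C    10
D    34
Name: points, dtype: int64
reset_index():
  pos  points
0   C      10
1   D      34
add column points_x2 = t['points'] * 2:
  pos  points  points_x2
0   C      10         20
1   D      34         68
The sum of column 'points_x2' is 88.

88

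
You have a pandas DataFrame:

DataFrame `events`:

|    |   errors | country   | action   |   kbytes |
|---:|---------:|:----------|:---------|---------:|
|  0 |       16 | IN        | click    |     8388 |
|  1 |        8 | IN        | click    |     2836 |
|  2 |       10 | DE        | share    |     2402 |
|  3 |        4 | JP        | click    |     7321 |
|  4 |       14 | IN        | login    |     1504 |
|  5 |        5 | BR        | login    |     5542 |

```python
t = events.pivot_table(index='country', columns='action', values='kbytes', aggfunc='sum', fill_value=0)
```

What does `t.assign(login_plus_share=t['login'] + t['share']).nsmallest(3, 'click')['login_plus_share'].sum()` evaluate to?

pivot: rows=country, cols=action, sum(kbytes):
action   click  login  share
country                     
BR           0   5542      0
DE           0      0   2402
IN       11224   1504      0
JP        7321      0      0
add column login_plus_share = t['login'] + t['share']:
action   click  login  share  login_plus_share
country                                       
BR           0   5542      0              5542
DE           0      0   2402              2402
IN       11224   1504      0              1504
JP        7321      0      0                 0
take 3 rows with smallest click:
action   click  login  share  login_plus_share
country                                       
BR           0   5542      0              5542
DE           0      0   2402              2402
JP        7321      0      0                 0

7944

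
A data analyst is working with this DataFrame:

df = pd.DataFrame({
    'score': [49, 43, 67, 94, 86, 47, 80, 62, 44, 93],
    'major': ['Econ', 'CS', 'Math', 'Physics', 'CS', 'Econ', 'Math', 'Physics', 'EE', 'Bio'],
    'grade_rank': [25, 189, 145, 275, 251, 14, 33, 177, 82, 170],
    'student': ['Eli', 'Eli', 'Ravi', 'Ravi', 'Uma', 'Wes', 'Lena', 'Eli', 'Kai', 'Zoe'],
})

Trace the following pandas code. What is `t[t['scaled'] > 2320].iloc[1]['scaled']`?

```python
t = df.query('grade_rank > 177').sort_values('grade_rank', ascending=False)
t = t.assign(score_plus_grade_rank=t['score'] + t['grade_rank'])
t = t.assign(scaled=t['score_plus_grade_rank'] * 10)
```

filter rows where grade_rank > 177:
   score    major  grade_rank student
1     43       CS         189     Eli
3     94  Physics         275    Ravi
4     86       CS         251     Uma
sort by grade_rank descending:
   score    major  grade_rank student
3     94  Physics         275    Ravi
4     86       CS         251     Uma
1     43       CS         189     Eli
add column score_plus_grade_rank = t['score'] + t['grade_rank']:
   score    major  grade_rank student  score_plus_grade_rank
3     94  Physics         275    Ravi                    369
4     86       CS         251     Uma                    337
1     43       CS         189     Eli                    232
add column scaled = t['score_plus_grade_rank'] * 10:
   score    major  grade_rank student  score_plus_grade_rank  scaled
3     94  Physics         275    Ravi                    369    3690
4     86       CS         251     Uma                    337    3370
1     43       CS         189     Eli                    232    2320
filter rows where scaled > 2320:
   score    major  grade_rank student  score_plus_grade_rank  scaled
3     94  Physics         275    Ravi                    369    3690
4     86       CS         251     Uma                    337    3370

3370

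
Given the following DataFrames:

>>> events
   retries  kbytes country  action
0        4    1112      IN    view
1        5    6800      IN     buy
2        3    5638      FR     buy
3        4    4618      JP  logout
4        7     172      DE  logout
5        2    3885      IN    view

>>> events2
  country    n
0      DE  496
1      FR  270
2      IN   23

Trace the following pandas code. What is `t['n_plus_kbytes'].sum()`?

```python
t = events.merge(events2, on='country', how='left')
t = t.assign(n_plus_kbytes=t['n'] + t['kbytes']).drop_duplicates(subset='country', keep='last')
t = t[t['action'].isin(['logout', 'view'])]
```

merge on 'country' (how='left') → 6 rows:
   retries  kbytes country  action      n
0        4    1112      IN    view   23.0
1        5    6800      IN     buy   23.0
2        3    5638      FR     buy  270.0
3        4    4618      JP  logout    NaN
4        7     172      DE  logout  496.0
5        2    3885      IN    view   23.0
add column n_plus_kbytes = t['n'] + t['kbytes']:
   retries  kbytes country  action      n  n_plus_kbytes
0        4    1112      IN    view   23.0         1135.0
1        5    6800      IN     buy   23.0         6823.0
2        3    5638      FR     buy  270.0         5908.0
3        4    4618      JP  logout    NaN            NaN
4        7     172      DE  logout  496.0          668.0
5        2    3885      IN    view   23.0         3908.0
drop duplicate country (keep=last):
   retries  kbytes country  action      n  n_plus_kbytes
2        3    5638      FR     buy  270.0         5908.0
3        4    4618      JP  logout    NaN            NaN
4        7     172      DE  logout  496.0          668.0
5        2    3885      IN    view   23.0         3908.0
filter rows where action in ['logout', 'view']:
   retries  kbytes country  action      n  n_plus_kbytes
3        4    4618      JP  logout    NaN            NaN
4        7     172      DE  logout  496.0          668.0
5        2    3885      IN    view   23.0         3908.0
So sum() = 4576.0.

4576.0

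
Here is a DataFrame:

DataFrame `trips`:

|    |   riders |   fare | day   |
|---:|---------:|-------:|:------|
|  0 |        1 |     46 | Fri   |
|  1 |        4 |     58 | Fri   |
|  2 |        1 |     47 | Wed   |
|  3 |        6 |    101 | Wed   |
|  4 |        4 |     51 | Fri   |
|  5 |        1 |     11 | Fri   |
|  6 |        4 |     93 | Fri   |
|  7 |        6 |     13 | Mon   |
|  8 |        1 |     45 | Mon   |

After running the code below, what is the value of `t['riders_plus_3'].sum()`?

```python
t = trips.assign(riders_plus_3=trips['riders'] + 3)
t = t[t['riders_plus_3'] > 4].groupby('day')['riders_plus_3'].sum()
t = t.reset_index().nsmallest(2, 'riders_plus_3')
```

18

add column riders_plus_3 = trips['riders'] + 3:
   riders  fare  day  riders_plus_3
0       1    46  Fri              4
1       4    58  Fri              7
2       1    47  Wed              4
3       6   101  Wed              9
4       4    51  Fri              7
5       1    11  Fri              4
6       4    93  Fri              7
7       6    13  Mon              9
8       1    45  Mon              4
filter rows where riders_plus_3 > 4:
   riders  fare  day  riders_plus_3
1       4    58  Fri              7
3       6   101  Wed              9
4       4    51  Fri              7
6       4    93  Fri              7
7       6    13  Mon              9
group by day, sum of riders_plus_3:
day
Fri    21
Mon     9
Wed     9
Name: riders_plus_3, dtype: int64
reset_index():
   day  riders_plus_3
0  Fri             21
1  Mon              9
2  Wed              9
take 2 rows with smallest riders_plus_3:
   day  riders_plus_3
1  Mon              9
2  Wed              9
sum of column 'riders_plus_3' → 18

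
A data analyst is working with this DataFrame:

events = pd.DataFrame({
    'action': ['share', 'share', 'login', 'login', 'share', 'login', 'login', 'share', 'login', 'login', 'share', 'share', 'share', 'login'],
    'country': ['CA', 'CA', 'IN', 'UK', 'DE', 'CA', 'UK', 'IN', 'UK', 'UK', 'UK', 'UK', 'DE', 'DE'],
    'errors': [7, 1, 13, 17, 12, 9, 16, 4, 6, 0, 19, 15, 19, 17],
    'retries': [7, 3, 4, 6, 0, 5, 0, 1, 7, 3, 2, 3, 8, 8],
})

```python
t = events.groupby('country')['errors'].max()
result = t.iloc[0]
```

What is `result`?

group by country, max of errors:
country
CA     9
DE    19
IN    13
UK    19
Name: errors, dtype: int64
Hence 9.

9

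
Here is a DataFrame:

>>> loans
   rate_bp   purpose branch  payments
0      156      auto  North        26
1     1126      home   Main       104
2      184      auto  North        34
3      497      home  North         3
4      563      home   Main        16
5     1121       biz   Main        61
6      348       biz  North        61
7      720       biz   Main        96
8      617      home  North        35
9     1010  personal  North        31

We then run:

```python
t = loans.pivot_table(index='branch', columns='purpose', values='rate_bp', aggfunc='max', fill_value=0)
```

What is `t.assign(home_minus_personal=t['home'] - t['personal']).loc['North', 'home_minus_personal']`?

pivot: rows=branch, cols=purpose, max(rate_bp):
purpose  auto   biz  home  personal
branch                             
Main        0  1121  1126         0
North     184   348   617      1010
add column home_minus_personal = t['home'] - t['personal']:
purpose  auto   biz  home  personal  home_minus_personal
branch                                                  
Main        0  1121  1126         0                 1126
North     184   348   617      1010                 -393
Taking the value at row 'North', column 'home_minus_personal' gives -393.

-393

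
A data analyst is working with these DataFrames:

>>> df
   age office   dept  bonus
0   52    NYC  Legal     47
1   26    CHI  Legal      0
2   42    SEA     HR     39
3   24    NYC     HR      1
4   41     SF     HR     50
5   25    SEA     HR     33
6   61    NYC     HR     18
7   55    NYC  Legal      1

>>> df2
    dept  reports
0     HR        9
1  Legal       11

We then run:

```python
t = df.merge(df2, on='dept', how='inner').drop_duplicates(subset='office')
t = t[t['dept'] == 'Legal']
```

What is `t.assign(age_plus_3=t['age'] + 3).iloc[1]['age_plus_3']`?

merge on 'dept' (how='inner') → 8 rows:
   age office   dept  bonus  reports
0   52    NYC  Legal     47       11
1   26    CHI  Legal      0       11
2   42    SEA     HR     39        9
3   24    NYC     HR      1        9
4   41     SF     HR     50        9
5   25    SEA     HR     33        9
6   61    NYC     HR     18        9
7   55    NYC  Legal      1       11
drop duplicate office (keep=first):
   age office   dept  bonus  reports
0   52    NYC  Legal     47       11
1   26    CHI  Legal      0       11
2   42    SEA     HR     39        9
4   41     SF     HR     50        9
filter rows where dept == 'Legal':
   age office   dept  bonus  reports
0   52    NYC  Legal     47       11
1   26    CHI  Legal      0       11
add column age_plus_3 = t['age'] + 3:
   age office   dept  bonus  reports  age_plus_3
0   52    NYC  Legal     47       11          55
1   26    CHI  Legal      0       11          29

29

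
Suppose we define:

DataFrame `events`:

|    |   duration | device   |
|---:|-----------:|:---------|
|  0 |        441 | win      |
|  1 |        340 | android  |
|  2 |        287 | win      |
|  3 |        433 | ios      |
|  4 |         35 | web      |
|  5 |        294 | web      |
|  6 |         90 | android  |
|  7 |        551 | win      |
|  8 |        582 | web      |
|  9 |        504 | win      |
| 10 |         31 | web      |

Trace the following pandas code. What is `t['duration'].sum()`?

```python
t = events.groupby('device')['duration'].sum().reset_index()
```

group by device, sum of duration:
device
android     430
ios         433
web         942
win        1783
Name: duration, dtype: int64
reset_index():
    device  duration
0  android       430
1      ios       433
2      web       942
3      win      1783
sum of column 'duration' → 3588

3588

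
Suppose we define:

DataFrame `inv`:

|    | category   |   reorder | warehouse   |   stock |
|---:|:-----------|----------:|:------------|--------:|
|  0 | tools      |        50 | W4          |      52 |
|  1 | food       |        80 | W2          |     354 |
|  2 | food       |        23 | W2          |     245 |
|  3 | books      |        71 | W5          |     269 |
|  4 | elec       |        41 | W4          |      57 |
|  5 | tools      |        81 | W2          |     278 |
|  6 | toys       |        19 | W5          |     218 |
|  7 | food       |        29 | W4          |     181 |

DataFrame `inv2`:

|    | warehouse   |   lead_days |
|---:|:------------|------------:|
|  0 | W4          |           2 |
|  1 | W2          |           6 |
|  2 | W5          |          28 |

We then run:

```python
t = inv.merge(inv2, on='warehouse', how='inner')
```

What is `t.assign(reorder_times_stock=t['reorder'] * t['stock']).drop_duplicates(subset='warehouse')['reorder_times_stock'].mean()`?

16673.0

merge on 'warehouse' (how='inner') → 8 rows:
  category  reorder warehouse  stock  lead_days
0    tools       50        W4     52          2
1     food       80        W2    354          6
2     food       23        W2    245          6
3    books       71        W5    269         28
4     elec       41        W4     57          2
5    tools       81        W2    278          6
6     toys       19        W5    218         28
7     food       29        W4    181          2
add column reorder_times_stock = t['reorder'] * t['stock']:
  category  reorder warehouse  stock  lead_days  reorder_times_stock
0    tools       50        W4     52          2                 2600
1     food       80        W2    354          6                28320
2     food       23        W2    245          6                 5635
3    books       71        W5    269         28                19099
4     elec       41        W4     57          2                 2337
5    tools       81        W2    278          6                22518
6     toys       19        W5    218         28                 4142
7     food       29        W4    181          2                 5249
drop duplicate warehouse (keep=first):
  category  reorder warehouse  stock  lead_days  reorder_times_stock
0    tools       50        W4     52          2                 2600
1     food       80        W2    354          6                28320
3    books       71        W5    269         28                19099
Finally, mean of column 'reorder_times_stock' = 16673.0.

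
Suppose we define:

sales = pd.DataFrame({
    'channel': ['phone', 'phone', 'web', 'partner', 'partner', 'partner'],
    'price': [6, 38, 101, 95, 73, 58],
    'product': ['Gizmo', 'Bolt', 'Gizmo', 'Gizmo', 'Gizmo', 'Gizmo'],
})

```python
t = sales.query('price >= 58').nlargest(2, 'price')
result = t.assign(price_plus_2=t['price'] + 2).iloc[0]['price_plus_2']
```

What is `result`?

filter rows where price >= 58:
   channel  price product
2      web    101   Gizmo
3  partner     95   Gizmo
4  partner     73   Gizmo
5  partner     58   Gizmo
take 2 rows with largest price:
   channel  price product
2      web    101   Gizmo
3  partner     95   Gizmo
add column price_plus_2 = t['price'] + 2:
   channel  price product  price_plus_2
2      web    101   Gizmo           103
3  partner     95   Gizmo            97

103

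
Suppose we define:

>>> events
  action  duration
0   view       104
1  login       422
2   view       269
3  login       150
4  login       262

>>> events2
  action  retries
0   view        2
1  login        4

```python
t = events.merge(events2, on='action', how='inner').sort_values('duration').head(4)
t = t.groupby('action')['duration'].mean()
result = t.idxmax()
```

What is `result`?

merge on 'action' (how='inner') → 5 rows:
  action  duration  retries
0   view       104        2
1  login       422        4
2   view       269        2
3  login       150        4
4  login       262        4
sort by duration:
  action  duration  retries
0   view       104        2
3  login       150        4
4  login       262        4
2   view       269        2
1  login       422        4
take first 4 rows:
  action  duration  retries
0   view       104        2
3  login       150        4
4  login       262        4
2   view       269        2
group by action, mean of duration:
action
login    206.0
view     186.5
Name: duration, dtype: float64
So idxmax() = login.

login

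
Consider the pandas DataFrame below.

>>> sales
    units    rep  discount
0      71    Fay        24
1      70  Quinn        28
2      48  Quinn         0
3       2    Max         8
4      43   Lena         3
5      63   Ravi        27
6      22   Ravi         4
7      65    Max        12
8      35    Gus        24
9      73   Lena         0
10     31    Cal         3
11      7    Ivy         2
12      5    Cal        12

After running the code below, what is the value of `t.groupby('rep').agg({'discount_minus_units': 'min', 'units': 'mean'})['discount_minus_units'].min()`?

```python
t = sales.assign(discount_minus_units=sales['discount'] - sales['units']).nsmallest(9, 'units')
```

add column discount_minus_units = sales['discount'] - sales['units']:
    units    rep  discount  discount_minus_units
0      71    Fay        24                   -47
1      70  Quinn        28                   -42
2      48  Quinn         0                   -48
3       2    Max         8                     6
4      43   Lena         3                   -40
5      63   Ravi        27                   -36
6      22   Ravi         4                   -18
7      65    Max        12                   -53
8      35    Gus        24                   -11
9      73   Lena         0                   -73
10     31    Cal         3                   -28
11      7    Ivy         2                    -5
12      5    Cal        12                     7
take 9 rows with smallest units:
    units    rep  discount  discount_minus_units
3       2    Max         8                     6
12      5    Cal        12                     7
11      7    Ivy         2                    -5
6      22   Ravi         4                   -18
10     31    Cal         3                   -28
8      35    Gus        24                   -11
4      43   Lena         3                   -40
2      48  Quinn         0                   -48
5      63   Ravi        27                   -36
group by rep: min(discount_minus_units), mean(units):
       discount_minus_units  units
rep                               
Cal                     -28   18.0
Gus                     -11   35.0
Ivy                      -5    7.0
Lena                    -40   43.0
Max                       6    2.0
Quinn                   -48   48.0
Ravi                    -36   42.5
Hence -48.

-48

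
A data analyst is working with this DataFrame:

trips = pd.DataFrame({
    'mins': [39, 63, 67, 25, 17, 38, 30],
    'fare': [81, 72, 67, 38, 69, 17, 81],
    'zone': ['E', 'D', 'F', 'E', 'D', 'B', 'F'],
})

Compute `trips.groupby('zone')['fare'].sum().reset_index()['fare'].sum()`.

425

group by zone, sum of fare:
zone
B     17
D    141
E    119
F    148
Name: fare, dtype: int64
reset_index():
  zone  fare
0    B    17
1    D   141
2    E   119
3    F   148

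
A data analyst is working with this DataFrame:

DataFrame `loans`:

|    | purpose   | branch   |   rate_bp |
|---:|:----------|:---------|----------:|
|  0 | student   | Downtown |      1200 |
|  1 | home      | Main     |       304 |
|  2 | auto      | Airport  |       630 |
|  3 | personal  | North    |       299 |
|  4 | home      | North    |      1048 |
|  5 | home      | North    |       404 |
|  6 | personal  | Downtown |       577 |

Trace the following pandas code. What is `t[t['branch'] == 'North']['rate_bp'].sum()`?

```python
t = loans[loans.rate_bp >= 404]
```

filter rows where rate_bp >= 404:
    purpose    branch  rate_bp
0   student  Downtown     1200
2      auto   Airport      630
4      home     North     1048
5      home     North      404
6  personal  Downtown      577
filter rows where branch == 'North':
  purpose branch  rate_bp
4    home  North     1048
5    home  North      404
sum of column 'rate_bp' → 1452

1452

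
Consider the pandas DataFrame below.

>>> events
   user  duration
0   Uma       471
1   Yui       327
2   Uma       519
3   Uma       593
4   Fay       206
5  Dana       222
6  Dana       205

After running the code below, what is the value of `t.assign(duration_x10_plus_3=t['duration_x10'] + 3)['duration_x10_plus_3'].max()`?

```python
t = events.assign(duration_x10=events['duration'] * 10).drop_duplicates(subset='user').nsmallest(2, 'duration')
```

2223

add column duration_x10 = events['duration'] * 10:
   user  duration  duration_x10
0   Uma       471          4710
1   Yui       327          3270
2   Uma       519          5190
3   Uma       593          5930
4   Fay       206          2060
5  Dana       222          2220
6  Dana       205          2050
drop duplicate user (keep=first):
   user  duration  duration_x10
0   Uma       471          4710
1   Yui       327          3270
4   Fay       206          2060
5  Dana       222          2220
take 2 rows with smallest duration:
   user  duration  duration_x10
4   Fay       206          2060
5  Dana       222          2220
add column duration_x10_plus_3 = t['duration_x10'] + 3:
   user  duration  duration_x10  duration_x10_plus_3
4   Fay       206          2060                 2063
5  Dana       222          2220                 2223
Finally, max of column 'duration_x10_plus_3' = 2223.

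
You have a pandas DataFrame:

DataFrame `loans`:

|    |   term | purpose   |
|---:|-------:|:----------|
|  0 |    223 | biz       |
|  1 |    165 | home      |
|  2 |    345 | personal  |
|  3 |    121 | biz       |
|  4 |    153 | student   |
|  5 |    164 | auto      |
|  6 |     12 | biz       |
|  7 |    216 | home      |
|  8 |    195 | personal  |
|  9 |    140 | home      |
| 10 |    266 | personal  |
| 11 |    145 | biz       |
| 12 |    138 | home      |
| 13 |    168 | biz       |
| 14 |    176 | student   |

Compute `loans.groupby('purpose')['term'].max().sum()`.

group by purpose, max of term:
purpose
auto        164
biz         223
home        216
personal    345
student     176
Name: term, dtype: int64
Reading off the sum of the resulting series, we get 1124.

1124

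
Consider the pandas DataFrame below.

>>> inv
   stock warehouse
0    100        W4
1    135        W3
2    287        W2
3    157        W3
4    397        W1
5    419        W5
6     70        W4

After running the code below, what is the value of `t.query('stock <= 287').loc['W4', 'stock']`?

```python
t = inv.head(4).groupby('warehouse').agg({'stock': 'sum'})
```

100

take first 4 rows:
   stock warehouse
0    100        W4
1    135        W3
2    287        W2
3    157        W3
group by warehouse, sum of stock:
           stock
warehouse       
W2           287
W3           292
W4           100
filter rows where stock <= 287:
           stock
warehouse       
W2           287
W4           100
Finally, value at row 'W4', column 'stock' = 100.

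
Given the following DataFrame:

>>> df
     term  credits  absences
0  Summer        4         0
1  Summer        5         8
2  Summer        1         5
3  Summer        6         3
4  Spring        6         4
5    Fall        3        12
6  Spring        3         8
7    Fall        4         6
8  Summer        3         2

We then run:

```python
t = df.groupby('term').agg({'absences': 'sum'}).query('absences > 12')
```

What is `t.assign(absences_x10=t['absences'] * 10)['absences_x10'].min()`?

group by term, sum of absences:
        absences
term            
Fall          18
Spring        12
Summer        18
filter rows where absences > 12:
        absences
term            
Fall          18
Summer        18
add column absences_x10 = t['absences'] * 10:
        absences  absences_x10
term                          
Fall          18           180
Summer        18           180
Then the min of column 'absences_x10': 180

180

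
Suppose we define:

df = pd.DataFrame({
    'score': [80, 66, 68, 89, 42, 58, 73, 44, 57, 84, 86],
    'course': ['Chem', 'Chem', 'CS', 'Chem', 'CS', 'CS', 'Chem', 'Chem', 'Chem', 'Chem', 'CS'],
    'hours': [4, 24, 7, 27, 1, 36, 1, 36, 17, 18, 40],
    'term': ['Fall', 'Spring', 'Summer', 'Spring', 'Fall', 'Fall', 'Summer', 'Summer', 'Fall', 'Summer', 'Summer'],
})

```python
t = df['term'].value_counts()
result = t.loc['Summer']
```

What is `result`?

5

value_counts of term:
term
Summer    5
Fall      4
Spring    2
Name: count, dtype: int64
Hence 5.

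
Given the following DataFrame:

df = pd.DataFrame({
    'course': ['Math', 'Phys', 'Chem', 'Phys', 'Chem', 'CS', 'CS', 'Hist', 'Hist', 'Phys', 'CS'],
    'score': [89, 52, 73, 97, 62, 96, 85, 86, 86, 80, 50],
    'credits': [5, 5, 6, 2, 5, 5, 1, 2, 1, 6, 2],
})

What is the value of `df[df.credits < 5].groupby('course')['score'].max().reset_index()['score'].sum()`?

filter rows where credits < 5:
   course  score  credits
3    Phys     97        2
6      CS     85        1
7    Hist     86        2
8    Hist     86        1
10     CS     50        2
group by course, max of score:
course
CS      85
Hist    86
Phys    97
Name: score, dtype: int64
reset_index():
  course  score
0     CS     85
1   Hist     86
2   Phys     97
The sum of column 'score' is 268.

268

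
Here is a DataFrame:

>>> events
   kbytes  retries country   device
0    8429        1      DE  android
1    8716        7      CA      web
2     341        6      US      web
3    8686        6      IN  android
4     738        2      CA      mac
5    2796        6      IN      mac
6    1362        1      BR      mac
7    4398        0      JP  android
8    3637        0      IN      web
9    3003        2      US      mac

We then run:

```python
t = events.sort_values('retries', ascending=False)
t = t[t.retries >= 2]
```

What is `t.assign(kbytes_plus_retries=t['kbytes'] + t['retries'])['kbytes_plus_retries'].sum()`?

sort by retries descending:
   kbytes  retries country   device
1    8716        7      CA      web
2     341        6      US      web
3    8686        6      IN  android
5    2796        6      IN      mac
4     738        2      CA      mac
9    3003        2      US      mac
0    8429        1      DE  android
6    1362        1      BR      mac
7    4398        0      JP  android
8    3637        0      IN      web
filter rows where retries >= 2:
   kbytes  retries country   device
1    8716        7      CA      web
2     341        6      US      web
3    8686        6      IN  android
5    2796        6      IN      mac
4     738        2      CA      mac
9    3003        2      US      mac
add column kbytes_plus_retries = t['kbytes'] + t['retries']:
   kbytes  retries country   device  kbytes_plus_retries
1    8716        7      CA      web                 8723
2     341        6      US      web                  347
3    8686        6      IN  android                 8692
5    2796        6      IN      mac                 2802
4     738        2      CA      mac                  740
9    3003        2      US      mac                 3005
Finally, sum of column 'kbytes_plus_retries' = 24309.

24309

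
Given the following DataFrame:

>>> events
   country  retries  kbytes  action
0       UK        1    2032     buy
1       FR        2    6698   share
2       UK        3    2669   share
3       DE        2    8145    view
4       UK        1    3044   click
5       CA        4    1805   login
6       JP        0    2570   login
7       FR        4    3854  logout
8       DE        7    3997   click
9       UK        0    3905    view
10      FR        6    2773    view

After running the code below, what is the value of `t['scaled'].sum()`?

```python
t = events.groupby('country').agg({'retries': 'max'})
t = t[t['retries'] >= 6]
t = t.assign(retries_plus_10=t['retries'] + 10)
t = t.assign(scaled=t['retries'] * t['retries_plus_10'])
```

215

group by country, max of retries:
         retries
country         
CA             4
DE             7
FR             6
JP             0
UK             3
filter rows where retries >= 6:
         retries
country         
DE             7
FR             6
add column retries_plus_10 = t['retries'] + 10:
         retries  retries_plus_10
country                          
DE             7               17
FR             6               16
add column scaled = t['retries'] * t['retries_plus_10']:
         retries  retries_plus_10  scaled
country                                  
DE             7               17     119
FR             6               16      96
Hence 215.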